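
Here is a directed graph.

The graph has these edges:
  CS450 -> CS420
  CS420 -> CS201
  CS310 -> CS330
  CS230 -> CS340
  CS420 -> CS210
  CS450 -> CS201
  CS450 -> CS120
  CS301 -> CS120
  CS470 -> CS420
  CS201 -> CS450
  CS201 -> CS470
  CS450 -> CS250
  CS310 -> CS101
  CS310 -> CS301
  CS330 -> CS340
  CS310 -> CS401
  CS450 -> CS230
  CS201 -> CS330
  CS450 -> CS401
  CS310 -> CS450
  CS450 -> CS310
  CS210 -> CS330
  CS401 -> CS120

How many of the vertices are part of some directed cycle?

5

A vertex is on a directed cycle iff it belongs to a strongly connected component of size ≥ 2 (or has a self-loop).
The vertices on cycles are {CS201, CS310, CS420, CS450, CS470} — 5 in total.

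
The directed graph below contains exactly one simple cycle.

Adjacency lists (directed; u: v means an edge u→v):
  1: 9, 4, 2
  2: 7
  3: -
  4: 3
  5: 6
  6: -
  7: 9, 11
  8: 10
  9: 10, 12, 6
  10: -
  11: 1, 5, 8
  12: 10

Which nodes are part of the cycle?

DFS with gray/black marking from 11:
11 gray
  1 gray
    9 gray
      10 gray
      10 black
      12 gray
        12→10: 10 black — skip
      12 black
      6 gray
      6 black
    9 black
    4 gray
      3 gray
      3 black
    4 black
    2 gray
      7 gray
        7→9: 9 black — skip
        7→11: 11 is gray → back edge
Back edge closes the cycle 11 → 1 → 2 → 7 → 11; its vertices are {1, 2, 7, 11}.

1, 2, 7, 11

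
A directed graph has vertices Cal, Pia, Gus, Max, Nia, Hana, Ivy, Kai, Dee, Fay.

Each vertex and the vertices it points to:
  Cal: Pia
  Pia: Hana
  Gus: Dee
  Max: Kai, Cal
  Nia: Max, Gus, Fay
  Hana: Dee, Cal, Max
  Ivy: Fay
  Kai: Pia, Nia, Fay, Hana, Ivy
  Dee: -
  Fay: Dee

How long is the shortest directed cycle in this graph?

3

For each vertex v, BFS finds the shortest path from v back to v.
The shortest such closed walk is Kai → Hana → Max → Kai, length 3.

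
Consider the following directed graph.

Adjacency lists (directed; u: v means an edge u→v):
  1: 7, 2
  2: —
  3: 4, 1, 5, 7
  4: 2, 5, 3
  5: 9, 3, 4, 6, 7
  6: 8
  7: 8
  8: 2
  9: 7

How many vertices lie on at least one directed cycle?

3

A vertex is on a directed cycle iff it belongs to a strongly connected component of size ≥ 2 (or has a self-loop).
The vertices on cycles are {3, 4, 5} — 3 in total.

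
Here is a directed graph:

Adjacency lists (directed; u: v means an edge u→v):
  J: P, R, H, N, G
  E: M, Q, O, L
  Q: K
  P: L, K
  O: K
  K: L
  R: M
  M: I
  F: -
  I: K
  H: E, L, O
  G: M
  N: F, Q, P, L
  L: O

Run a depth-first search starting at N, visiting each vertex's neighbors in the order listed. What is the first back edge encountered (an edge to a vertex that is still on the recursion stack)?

O→K

DFS from N (visiting each vertex's neighbors in the order listed); mark gray on enter, black on exit:
N gray
  F gray
  F black
  Q gray
    K gray
      L gray
        O gray
          O→K: K is gray → back edge
First back edge: O → K.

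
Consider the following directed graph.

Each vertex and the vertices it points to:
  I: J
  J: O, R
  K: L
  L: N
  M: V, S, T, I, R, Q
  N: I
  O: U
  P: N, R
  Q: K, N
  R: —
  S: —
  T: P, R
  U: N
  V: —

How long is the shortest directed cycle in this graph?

5

For each vertex v, BFS finds the shortest path from v back to v.
The shortest such closed walk is I → J → O → U → N → I, length 5.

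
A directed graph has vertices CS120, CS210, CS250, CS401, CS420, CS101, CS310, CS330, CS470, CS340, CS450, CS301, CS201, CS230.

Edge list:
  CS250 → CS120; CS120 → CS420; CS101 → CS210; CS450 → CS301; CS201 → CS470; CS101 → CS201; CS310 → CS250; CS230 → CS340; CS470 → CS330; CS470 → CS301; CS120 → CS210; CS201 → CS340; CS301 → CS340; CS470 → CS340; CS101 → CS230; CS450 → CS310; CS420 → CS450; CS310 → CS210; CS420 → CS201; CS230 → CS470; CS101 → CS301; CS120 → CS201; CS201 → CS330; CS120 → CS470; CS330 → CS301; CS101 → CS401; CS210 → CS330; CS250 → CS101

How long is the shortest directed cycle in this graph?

5

For each vertex v, BFS finds the shortest path from v back to v.
The shortest such closed walk is CS310 → CS250 → CS120 → CS420 → CS450 → CS310, length 5.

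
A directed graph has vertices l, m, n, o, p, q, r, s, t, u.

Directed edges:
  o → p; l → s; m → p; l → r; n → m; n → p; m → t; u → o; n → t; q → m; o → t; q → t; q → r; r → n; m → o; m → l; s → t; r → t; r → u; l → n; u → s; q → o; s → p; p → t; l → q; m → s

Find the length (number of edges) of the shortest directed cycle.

For each vertex v, BFS finds the shortest path from v back to v.
The shortest such closed walk is q → m → l → q, length 3.

3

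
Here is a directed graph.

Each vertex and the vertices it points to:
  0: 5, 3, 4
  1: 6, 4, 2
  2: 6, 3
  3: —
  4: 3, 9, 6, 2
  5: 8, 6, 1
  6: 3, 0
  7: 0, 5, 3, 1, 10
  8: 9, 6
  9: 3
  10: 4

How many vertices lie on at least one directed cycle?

A vertex is on a directed cycle iff it belongs to a strongly connected component of size ≥ 2 (or has a self-loop).
The vertices on cycles are {0, 1, 2, 4, 5, 6, 8} — 7 in total.

7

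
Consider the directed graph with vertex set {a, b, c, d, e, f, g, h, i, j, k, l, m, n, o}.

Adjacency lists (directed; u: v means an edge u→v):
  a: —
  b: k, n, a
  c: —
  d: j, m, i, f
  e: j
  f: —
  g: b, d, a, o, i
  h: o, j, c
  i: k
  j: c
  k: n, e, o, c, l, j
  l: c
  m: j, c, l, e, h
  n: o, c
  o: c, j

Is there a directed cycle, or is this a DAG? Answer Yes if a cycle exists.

No

DFS with white/gray/black marking, starting from d:
d gray
  j gray
    c gray
    c black
  j black
  m gray
    m→j: j black — skip
    m→c: c black — skip
    l gray
      l→c: c black — skip
    l black
    e gray
      e→j: j black — skip
    e black
    h gray
      o gray
        o→c: c black — skip
        o→j: j black — skip
      o black
      h→j: j black — skip
      h→c: c black — skip
    h black
  m black
  i gray
    k gray
      n gray
        n→o: o black — skip
        n→c: c black — skip
      n black
      k→e: e black — skip
      k→o: o black — skip
      k→c: c black — skip
      k→l: l black — skip
      k→j: j black — skip
    k black
  i black
  f gray
  f black
d black
a gray
a black
b gray
  b→k: k black — skip
  b→n: n black — skip
  b→a: a black — skip
b black
g gray
  g→b: b black — skip
  g→d: d black — skip
  g→a: a black — skip
  g→o: o black — skip
  g→i: i black — skip
g black
Every edge goes to a white or black vertex — no back edge, so the graph is acyclic.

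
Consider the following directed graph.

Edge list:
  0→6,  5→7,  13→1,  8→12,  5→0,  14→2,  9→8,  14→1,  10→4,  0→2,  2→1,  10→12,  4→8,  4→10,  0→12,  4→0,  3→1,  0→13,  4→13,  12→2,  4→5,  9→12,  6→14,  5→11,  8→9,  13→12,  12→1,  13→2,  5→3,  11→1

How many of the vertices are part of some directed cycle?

A vertex is on a directed cycle iff it belongs to a strongly connected component of size ≥ 2 (or has a self-loop).
The vertices on cycles are {4, 8, 9, 10} — 4 in total.

4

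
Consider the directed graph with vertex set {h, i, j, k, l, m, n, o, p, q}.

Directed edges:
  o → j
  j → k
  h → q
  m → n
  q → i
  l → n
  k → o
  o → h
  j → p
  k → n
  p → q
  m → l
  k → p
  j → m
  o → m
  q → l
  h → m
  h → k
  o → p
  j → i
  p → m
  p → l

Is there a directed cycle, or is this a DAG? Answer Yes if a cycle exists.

Yes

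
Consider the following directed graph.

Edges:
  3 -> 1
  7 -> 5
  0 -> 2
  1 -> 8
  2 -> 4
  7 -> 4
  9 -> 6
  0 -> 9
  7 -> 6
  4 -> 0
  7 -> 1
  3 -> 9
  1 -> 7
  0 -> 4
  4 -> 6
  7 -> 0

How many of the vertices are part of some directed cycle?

5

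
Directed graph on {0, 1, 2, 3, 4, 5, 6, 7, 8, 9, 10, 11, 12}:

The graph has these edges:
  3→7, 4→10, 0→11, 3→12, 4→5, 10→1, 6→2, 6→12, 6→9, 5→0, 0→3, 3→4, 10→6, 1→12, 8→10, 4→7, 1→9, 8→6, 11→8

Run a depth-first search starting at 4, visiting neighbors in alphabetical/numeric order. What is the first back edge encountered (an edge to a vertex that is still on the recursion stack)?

3->4

DFS from 4 (visiting neighbors in alphabetical/numeric order); mark gray on enter, black on exit:
4 gray
  5 gray
    0 gray
      3 gray
        3→4: 4 is gray → back edge
First back edge: 3 → 4.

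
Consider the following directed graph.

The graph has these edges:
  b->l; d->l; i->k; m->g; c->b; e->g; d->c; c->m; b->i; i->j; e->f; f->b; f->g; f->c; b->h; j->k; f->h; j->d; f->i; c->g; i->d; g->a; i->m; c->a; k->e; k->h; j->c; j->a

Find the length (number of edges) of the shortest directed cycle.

4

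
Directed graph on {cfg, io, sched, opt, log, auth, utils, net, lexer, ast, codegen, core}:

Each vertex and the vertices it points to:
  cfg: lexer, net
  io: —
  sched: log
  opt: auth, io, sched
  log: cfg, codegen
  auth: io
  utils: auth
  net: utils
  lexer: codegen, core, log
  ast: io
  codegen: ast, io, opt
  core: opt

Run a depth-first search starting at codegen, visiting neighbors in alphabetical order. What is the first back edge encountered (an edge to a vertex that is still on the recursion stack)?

lexer->codegen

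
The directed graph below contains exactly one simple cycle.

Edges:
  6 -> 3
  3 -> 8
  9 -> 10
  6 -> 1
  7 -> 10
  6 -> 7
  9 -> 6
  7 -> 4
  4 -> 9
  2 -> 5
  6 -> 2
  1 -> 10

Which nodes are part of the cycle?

4, 6, 7, 9

DFS with gray/black marking from 6:
6 gray
  3 gray
    8 gray
    8 black
  3 black
  2 gray
    5 gray
    5 black
  2 black
  1 gray
    10 gray
    10 black
  1 black
  7 gray
    4 gray
      9 gray
        9→6: 6 is gray → back edge
Back edge closes the cycle 6 → 7 → 4 → 9 → 6; its vertices are {4, 6, 7, 9}.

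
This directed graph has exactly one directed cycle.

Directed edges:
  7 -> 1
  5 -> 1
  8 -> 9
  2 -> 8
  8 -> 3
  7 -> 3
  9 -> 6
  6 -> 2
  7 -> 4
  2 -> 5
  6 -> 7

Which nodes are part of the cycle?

2, 6, 8, 9

DFS with gray/black marking from 9:
9 gray
  6 gray
    2 gray
      5 gray
        1 gray
        1 black
      5 black
      8 gray
        3 gray
        3 black
        8→9: 9 is gray → back edge
Back edge closes the cycle 9 → 6 → 2 → 8 → 9; its vertices are {2, 6, 8, 9}.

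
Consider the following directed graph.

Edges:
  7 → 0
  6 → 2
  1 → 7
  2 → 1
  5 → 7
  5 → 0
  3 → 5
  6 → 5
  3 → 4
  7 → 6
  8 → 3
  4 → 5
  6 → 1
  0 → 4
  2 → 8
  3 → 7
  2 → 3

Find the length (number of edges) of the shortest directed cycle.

For each vertex v, BFS finds the shortest path from v back to v.
The shortest such closed walk is 7 → 6 → 1 → 7, length 3.

3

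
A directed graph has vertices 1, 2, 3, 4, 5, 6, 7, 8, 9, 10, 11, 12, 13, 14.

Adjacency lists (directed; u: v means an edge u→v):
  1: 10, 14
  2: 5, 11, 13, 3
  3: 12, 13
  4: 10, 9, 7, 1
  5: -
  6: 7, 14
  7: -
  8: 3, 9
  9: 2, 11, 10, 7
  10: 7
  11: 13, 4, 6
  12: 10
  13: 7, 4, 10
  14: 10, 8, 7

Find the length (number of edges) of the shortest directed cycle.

3

For each vertex v, BFS finds the shortest path from v back to v.
The shortest such closed walk is 11 → 4 → 9 → 11, length 3.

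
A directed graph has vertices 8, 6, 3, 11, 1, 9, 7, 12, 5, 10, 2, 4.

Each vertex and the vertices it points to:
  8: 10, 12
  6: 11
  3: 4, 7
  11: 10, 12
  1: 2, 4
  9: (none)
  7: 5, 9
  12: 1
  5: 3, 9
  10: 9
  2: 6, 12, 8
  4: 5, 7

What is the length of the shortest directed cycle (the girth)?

3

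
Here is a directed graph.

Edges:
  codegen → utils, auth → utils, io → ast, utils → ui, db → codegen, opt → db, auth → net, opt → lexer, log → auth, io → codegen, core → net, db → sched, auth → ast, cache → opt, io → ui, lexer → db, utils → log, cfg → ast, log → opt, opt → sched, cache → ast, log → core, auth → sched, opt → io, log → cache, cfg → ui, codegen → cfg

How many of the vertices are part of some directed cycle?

A vertex is on a directed cycle iff it belongs to a strongly connected component of size ≥ 2 (or has a self-loop).
The vertices on cycles are {db, io, log, opt, auth, cache, lexer, utils, codegen} — 9 in total.

9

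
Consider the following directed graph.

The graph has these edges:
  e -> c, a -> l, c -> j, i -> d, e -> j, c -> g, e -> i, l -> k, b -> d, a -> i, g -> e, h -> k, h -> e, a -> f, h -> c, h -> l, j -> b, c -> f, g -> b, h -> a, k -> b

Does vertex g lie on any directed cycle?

Yes

g is on a cycle iff g can reach itself via ≥1 edge.
g → e → c → g — yes.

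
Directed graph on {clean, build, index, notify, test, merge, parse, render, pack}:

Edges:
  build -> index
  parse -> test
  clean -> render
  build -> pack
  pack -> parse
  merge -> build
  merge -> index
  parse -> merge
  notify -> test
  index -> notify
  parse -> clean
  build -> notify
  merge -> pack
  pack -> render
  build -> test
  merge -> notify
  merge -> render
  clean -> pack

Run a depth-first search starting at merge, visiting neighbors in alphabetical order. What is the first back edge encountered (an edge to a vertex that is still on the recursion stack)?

clean→pack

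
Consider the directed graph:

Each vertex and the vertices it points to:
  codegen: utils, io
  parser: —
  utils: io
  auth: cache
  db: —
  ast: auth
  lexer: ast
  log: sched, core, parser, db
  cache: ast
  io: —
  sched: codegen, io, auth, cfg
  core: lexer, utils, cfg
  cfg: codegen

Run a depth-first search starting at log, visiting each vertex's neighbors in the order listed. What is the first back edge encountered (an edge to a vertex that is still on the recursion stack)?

ast->auth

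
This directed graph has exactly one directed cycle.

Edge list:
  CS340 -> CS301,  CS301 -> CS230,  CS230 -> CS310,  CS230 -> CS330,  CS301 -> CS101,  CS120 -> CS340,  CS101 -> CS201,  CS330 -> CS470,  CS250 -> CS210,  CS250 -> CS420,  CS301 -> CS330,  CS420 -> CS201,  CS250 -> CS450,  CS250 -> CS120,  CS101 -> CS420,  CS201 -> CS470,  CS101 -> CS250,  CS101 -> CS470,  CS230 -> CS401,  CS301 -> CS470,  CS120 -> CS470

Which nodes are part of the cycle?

DFS with gray/black marking from CS301:
CS301 gray
  CS230 gray
    CS310 gray
    CS310 black
    CS401 gray
    CS401 black
    CS330 gray
      CS470 gray
      CS470 black
    CS330 black
  CS230 black
  CS301→CS470: CS470 black — skip
  CS101 gray
    CS101→CS470: CS470 black — skip
    CS201 gray
      CS201→CS470: CS470 black — skip
    CS201 black
    CS250 gray
      CS120 gray
        CS120→CS470: CS470 black — skip
        CS340 gray
          CS340→CS301: CS301 is gray → back edge
Back edge closes the cycle CS301 → CS101 → CS250 → CS120 → CS340 → CS301; its vertices are {CS101, CS120, CS250, CS301, CS340}.

CS101, CS120, CS250, CS301, CS340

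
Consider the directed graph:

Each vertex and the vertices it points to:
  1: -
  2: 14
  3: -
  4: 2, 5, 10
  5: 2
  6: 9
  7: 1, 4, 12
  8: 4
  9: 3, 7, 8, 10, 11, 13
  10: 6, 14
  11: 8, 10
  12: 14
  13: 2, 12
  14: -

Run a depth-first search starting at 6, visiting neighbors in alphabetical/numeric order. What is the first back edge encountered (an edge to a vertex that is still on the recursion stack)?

DFS from 6 (visiting neighbors in alphabetical/numeric order); mark gray on enter, black on exit:
6 gray
  9 gray
    3 gray
    3 black
    7 gray
      1 gray
      1 black
      4 gray
        2 gray
          14 gray
          14 black
        2 black
        5 gray
          5→2: 2 black — skip
        5 black
        10 gray
          10→6: 6 is gray → back edge
First back edge: 10 → 6.

10→6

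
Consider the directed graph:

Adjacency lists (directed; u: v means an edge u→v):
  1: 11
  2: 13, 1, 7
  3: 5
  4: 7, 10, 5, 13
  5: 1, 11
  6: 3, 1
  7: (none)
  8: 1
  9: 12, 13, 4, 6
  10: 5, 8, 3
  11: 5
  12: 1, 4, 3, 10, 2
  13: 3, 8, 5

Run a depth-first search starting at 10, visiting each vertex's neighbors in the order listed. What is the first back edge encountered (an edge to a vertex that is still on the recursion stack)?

11→5

DFS from 10 (visiting each vertex's neighbors in the order listed); mark gray on enter, black on exit:
10 gray
  5 gray
    1 gray
      11 gray
        11→5: 5 is gray → back edge
First back edge: 11 → 5.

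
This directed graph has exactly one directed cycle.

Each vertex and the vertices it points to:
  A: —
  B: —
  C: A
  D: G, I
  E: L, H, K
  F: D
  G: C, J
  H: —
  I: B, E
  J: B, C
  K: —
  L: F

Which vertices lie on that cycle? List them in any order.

D, E, F, I, L

DFS with gray/black marking from D:
D gray
  G gray
    C gray
      A gray
      A black
    C black
    J gray
      B gray
      B black
      J→C: C black — skip
    J black
  G black
  I gray
    I→B: B black — skip
    E gray
      L gray
        F gray
          F→D: D is gray → back edge
Back edge closes the cycle D → I → E → L → F → D; its vertices are {D, E, F, I, L}.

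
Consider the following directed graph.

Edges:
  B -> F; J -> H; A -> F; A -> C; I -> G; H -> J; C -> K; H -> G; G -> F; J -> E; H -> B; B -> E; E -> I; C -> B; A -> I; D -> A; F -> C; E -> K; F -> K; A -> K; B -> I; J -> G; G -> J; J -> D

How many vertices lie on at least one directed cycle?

A vertex is on a directed cycle iff it belongs to a strongly connected component of size ≥ 2 (or has a self-loop).
The vertices on cycles are {A, B, C, D, E, F, G, H, I, J} — 10 in total.

10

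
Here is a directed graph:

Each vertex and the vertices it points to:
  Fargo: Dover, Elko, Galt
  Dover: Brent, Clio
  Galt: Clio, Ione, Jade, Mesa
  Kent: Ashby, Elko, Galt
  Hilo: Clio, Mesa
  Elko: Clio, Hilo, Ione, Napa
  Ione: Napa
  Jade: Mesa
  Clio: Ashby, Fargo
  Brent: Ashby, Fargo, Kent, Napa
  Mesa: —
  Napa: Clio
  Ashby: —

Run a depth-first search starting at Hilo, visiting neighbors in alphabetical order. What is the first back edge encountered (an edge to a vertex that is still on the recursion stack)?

DFS from Hilo (visiting neighbors in alphabetical order); mark gray on enter, black on exit:
Hilo gray
  Clio gray
    Ashby gray
    Ashby black
    Fargo gray
      Dover gray
        Brent gray
          Brent→Ashby: Ashby black — skip
          Brent→Fargo: Fargo is gray → back edge
First back edge: Brent → Fargo.

Brent→Fargo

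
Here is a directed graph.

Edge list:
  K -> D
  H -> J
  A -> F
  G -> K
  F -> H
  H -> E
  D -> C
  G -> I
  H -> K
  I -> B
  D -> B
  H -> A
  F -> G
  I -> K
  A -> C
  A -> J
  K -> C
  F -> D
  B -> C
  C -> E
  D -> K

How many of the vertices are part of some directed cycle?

5

A vertex is on a directed cycle iff it belongs to a strongly connected component of size ≥ 2 (or has a self-loop).
The vertices on cycles are {A, D, F, H, K} — 5 in total.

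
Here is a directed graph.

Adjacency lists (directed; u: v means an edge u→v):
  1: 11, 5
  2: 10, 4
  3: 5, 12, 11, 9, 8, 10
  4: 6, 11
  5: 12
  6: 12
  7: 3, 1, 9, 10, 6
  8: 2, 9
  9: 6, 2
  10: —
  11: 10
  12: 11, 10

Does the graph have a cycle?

No

DFS with white/gray/black marking, starting from 9:
9 gray
  6 gray
    12 gray
      11 gray
        10 gray
        10 black
      11 black
      12→10: 10 black — skip
    12 black
  6 black
  2 gray
    2→10: 10 black — skip
    4 gray
      4→6: 6 black — skip
      4→11: 11 black — skip
    4 black
  2 black
9 black
1 gray
  1→11: 11 black — skip
  5 gray
    5→12: 12 black — skip
  5 black
1 black
3 gray
  3→5: 5 black — skip
  3→12: 12 black — skip
  3→11: 11 black — skip
  3→9: 9 black — skip
  8 gray
    8→2: 2 black — skip
    8→9: 9 black — skip
  8 black
  3→10: 10 black — skip
3 black
7 gray
  7→3: 3 black — skip
  7→1: 1 black — skip
  7→9: 9 black — skip
  7→10: 10 black — skip
  7→6: 6 black — skip
7 black
Every edge goes to a white or black vertex — no back edge, so the graph is acyclic.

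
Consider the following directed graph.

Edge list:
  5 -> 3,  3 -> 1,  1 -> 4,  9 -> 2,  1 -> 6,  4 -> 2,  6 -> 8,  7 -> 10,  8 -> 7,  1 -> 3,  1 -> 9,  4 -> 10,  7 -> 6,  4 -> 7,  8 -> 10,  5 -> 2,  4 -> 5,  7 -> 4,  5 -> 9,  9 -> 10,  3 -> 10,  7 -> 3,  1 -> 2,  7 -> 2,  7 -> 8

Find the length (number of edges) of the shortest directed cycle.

2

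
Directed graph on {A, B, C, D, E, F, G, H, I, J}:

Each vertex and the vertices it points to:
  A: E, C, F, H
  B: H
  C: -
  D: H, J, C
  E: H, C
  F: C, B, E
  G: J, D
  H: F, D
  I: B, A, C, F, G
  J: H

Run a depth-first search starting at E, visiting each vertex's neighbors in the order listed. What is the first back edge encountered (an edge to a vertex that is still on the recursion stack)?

B→H

DFS from E (visiting each vertex's neighbors in the order listed); mark gray on enter, black on exit:
E gray
  H gray
    F gray
      C gray
      C black
      B gray
        B→H: H is gray → back edge
First back edge: B → H.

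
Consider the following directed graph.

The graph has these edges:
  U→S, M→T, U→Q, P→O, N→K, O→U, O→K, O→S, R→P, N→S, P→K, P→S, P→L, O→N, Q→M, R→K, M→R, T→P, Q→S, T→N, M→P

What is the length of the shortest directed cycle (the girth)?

5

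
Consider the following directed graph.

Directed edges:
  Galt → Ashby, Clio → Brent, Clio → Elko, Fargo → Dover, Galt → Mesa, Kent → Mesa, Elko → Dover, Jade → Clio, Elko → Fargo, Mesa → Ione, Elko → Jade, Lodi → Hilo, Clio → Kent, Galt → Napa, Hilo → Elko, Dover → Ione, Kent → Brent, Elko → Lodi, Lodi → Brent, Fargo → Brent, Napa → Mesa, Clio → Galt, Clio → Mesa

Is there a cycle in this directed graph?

DFS with white/gray/black marking, starting from Brent:
Brent gray
Brent black
Ione gray
Ione black
Clio gray
  Kent gray
    Kent→Brent: Brent black — skip
    Mesa gray
      Mesa→Ione: Ione black — skip
    Mesa black
  Kent black
  Clio→Mesa: Mesa black — skip
  Clio→Brent: Brent black — skip
  Elko gray
    Jade gray
      Jade→Clio: Clio is gray → back edge
Back edge found, so a cycle exists: Clio → Elko → Jade → Clio.

Yes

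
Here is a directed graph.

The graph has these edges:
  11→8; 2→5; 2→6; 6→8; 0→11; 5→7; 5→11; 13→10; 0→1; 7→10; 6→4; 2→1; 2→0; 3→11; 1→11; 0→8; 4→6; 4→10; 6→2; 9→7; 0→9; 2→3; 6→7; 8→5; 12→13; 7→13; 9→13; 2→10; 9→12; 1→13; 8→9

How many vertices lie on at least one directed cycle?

6

A vertex is on a directed cycle iff it belongs to a strongly connected component of size ≥ 2 (or has a self-loop).
The vertices on cycles are {2, 4, 5, 6, 8, 11} — 6 in total.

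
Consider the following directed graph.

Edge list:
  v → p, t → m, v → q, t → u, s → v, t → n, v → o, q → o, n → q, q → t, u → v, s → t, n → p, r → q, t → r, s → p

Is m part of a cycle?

m lies on a cycle iff there is a path from m back to itself.
Exploring from m, it never reaches itself; equivalently, its strongly connected component is a singleton.

No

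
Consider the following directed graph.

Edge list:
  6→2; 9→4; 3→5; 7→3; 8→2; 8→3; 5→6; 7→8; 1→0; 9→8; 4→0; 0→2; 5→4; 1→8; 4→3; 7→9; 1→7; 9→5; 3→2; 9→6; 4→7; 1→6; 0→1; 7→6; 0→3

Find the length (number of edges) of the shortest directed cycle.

2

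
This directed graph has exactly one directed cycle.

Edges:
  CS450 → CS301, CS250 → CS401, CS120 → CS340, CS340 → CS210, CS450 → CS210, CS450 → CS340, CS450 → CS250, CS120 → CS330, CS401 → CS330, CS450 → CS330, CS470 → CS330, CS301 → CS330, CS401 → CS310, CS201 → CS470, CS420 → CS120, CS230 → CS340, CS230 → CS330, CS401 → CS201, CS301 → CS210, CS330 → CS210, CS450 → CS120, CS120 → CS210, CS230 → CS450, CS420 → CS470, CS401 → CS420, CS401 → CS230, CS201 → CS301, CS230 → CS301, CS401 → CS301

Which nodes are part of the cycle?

CS230, CS250, CS401, CS450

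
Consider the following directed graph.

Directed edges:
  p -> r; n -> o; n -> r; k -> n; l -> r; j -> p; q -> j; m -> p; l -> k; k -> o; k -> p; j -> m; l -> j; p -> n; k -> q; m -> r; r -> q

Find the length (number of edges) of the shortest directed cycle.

4

For each vertex v, BFS finds the shortest path from v back to v.
The shortest such closed walk is q → j → m → r → q, length 4.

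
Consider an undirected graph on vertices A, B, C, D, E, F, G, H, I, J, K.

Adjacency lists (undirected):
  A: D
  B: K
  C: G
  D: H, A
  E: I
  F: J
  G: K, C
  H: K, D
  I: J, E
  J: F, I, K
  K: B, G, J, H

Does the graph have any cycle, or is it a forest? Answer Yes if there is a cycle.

DFS, tracking each vertex's parent; an edge to a visited non-parent vertex closes a cycle.
Start from H:
visit H (parent –)
  visit K (parent H)
    visit B (parent K)
      B–K: parent, skip
    visit G (parent K)
      G–K: parent, skip
      visit C (parent G)
        C–G: parent, skip
    visit J (parent K)
      visit F (parent J)
        F–J: parent, skip
      visit I (parent J)
        I–J: parent, skip
        visit E (parent I)
          E–I: parent, skip
      J–K: parent, skip
    K–H: parent, skip
  visit D (parent H)
    D–H: parent, skip
    visit A (parent D)
      A–D: parent, skip
No non-parent visited neighbor found — the graph is a forest.

No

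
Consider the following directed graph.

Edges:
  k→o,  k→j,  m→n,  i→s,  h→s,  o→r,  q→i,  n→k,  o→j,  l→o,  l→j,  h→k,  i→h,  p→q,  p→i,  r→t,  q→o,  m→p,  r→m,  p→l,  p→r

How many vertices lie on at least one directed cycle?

A vertex is on a directed cycle iff it belongs to a strongly connected component of size ≥ 2 (or has a self-loop).
The vertices on cycles are {h, i, k, l, m, n, o, p, q, r} — 10 in total.

10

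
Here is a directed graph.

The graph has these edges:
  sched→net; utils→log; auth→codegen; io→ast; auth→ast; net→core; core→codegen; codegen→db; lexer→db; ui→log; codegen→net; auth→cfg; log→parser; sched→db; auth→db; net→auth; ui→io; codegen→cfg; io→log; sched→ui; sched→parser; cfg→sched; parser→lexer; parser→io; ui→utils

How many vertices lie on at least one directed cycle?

A vertex is on a directed cycle iff it belongs to a strongly connected component of size ≥ 2 (or has a self-loop).
The vertices on cycles are {io, cfg, log, net, auth, core, sched, parser, codegen} — 9 in total.

9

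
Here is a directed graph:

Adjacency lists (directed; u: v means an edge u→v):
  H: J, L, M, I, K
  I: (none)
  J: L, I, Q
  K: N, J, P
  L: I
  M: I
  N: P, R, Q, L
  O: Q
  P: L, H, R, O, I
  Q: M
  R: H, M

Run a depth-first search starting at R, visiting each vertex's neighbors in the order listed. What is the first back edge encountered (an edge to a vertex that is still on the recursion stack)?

P->H

DFS from R (visiting each vertex's neighbors in the order listed); mark gray on enter, black on exit:
R gray
  H gray
    J gray
      L gray
        I gray
        I black
      L black
      J→I: I black — skip
      Q gray
        M gray
          M→I: I black — skip
        M black
      Q black
    J black
    H→L: L black — skip
    H→M: M black — skip
    H→I: I black — skip
    K gray
      N gray
        P gray
          P→L: L black — skip
          P→H: H is gray → back edge
First back edge: P → H.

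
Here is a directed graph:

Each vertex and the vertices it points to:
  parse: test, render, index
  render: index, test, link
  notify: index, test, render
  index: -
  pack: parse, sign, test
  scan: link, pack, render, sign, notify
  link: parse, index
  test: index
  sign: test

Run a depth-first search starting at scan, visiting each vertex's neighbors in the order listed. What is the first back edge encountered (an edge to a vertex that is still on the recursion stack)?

render→link

DFS from scan (visiting each vertex's neighbors in the order listed); mark gray on enter, black on exit:
scan gray
  link gray
    parse gray
      test gray
        index gray
        index black
      test black
      render gray
        render→index: index black — skip
        render→test: test black — skip
        render→link: link is gray → back edge
First back edge: render → link.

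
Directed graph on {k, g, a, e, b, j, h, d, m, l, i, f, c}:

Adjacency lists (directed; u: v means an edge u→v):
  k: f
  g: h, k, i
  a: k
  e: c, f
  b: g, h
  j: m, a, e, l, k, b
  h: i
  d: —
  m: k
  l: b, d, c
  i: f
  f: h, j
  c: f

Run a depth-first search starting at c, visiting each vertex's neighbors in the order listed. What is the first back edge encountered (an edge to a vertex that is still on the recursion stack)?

DFS from c (visiting each vertex's neighbors in the order listed); mark gray on enter, black on exit:
c gray
  f gray
    h gray
      i gray
        i→f: f is gray → back edge
First back edge: i → f.

i→f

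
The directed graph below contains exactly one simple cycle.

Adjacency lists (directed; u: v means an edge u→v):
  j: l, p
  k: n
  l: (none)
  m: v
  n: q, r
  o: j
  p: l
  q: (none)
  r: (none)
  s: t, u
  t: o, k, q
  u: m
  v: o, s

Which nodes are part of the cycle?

m, s, u, v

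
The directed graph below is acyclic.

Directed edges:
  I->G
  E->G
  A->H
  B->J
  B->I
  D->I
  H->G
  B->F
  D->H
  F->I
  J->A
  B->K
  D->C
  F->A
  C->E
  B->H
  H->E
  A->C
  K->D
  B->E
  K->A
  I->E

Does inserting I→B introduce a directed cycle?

Adding I→B creates a cycle iff B can already reach I.
Path from B: B → I.
So B → … → I → B is a cycle.

Yes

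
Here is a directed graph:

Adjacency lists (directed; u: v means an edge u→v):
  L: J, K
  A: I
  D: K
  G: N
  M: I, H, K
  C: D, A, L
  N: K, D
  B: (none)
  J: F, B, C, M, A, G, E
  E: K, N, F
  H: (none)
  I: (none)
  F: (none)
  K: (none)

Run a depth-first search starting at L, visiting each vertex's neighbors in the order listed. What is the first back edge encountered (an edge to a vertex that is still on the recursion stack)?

DFS from L (visiting each vertex's neighbors in the order listed); mark gray on enter, black on exit:
L gray
  J gray
    F gray
    F black
    B gray
    B black
    C gray
      D gray
        K gray
        K black
      D black
      A gray
        I gray
        I black
      A black
      C→L: L is gray → back edge
First back edge: C → L.

C→L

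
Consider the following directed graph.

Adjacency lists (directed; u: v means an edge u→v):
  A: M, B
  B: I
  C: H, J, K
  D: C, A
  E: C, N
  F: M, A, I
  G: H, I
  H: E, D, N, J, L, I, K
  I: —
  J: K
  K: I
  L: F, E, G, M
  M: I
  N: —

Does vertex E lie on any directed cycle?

E is on a cycle iff E can reach itself via ≥1 edge.
E → C → H → E — yes.

Yes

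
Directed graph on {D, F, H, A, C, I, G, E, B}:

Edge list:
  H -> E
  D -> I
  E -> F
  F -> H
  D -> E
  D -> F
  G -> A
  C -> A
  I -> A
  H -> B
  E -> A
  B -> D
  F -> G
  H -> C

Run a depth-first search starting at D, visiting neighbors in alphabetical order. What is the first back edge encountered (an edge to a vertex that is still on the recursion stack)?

B->D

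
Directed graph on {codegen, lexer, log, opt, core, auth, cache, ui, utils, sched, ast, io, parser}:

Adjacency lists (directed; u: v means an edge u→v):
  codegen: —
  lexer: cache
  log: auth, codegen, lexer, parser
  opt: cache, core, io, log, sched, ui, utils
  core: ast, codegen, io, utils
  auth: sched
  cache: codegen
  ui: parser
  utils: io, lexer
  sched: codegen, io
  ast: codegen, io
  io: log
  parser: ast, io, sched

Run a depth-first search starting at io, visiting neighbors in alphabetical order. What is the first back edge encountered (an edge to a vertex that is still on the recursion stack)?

sched->io

DFS from io (visiting neighbors in alphabetical order); mark gray on enter, black on exit:
io gray
  log gray
    auth gray
      sched gray
        codegen gray
        codegen black
        sched→io: io is gray → back edge
First back edge: sched → io.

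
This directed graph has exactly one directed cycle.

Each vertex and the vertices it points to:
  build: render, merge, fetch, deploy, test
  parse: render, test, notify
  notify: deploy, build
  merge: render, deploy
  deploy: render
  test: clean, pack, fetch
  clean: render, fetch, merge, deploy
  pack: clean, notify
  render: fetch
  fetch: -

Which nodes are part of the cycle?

pack, test, build, notify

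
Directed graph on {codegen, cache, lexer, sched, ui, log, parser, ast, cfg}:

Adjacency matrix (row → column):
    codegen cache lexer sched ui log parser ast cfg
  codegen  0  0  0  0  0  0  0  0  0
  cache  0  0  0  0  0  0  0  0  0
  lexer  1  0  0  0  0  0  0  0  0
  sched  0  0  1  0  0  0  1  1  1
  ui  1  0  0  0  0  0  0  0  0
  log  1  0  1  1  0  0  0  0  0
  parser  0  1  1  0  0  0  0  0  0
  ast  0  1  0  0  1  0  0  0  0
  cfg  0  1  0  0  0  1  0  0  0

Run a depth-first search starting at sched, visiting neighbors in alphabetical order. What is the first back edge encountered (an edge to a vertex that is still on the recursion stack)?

DFS from sched (visiting neighbors in alphabetical order); mark gray on enter, black on exit:
sched gray
  ast gray
    cache gray
    cache black
    ui gray
      codegen gray
      codegen black
    ui black
  ast black
  cfg gray
    cfg→cache: cache black — skip
    log gray
      log→codegen: codegen black — skip
      lexer gray
        lexer→codegen: codegen black — skip
      lexer black
      log→sched: sched is gray → back edge
First back edge: log → sched.

log→sched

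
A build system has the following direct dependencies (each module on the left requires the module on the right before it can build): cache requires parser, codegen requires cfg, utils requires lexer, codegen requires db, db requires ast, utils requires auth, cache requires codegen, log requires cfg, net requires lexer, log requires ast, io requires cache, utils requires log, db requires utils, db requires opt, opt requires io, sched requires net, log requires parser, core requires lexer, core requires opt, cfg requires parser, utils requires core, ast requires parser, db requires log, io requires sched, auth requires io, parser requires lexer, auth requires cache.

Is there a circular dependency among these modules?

DFS with white/gray/black marking, starting from db:
db gray
  log gray
    parser gray
      lexer gray
      lexer black
    parser black
    ast gray
      ast→parser: parser black — skip
    ast black
    cfg gray
      cfg→parser: parser black — skip
    cfg black
  log black
  db→ast: ast black — skip
  utils gray
    core gray
      opt gray
        io gray
          sched gray
            net gray
              net→lexer: lexer black — skip
            net black
          sched black
          cache gray
            cache→parser: parser black — skip
            codegen gray
              codegen→cfg: cfg black — skip
              codegen→db: db is gray → back edge
Back edge found, so a cycle exists: db → utils → core → opt → io → cache → codegen → db.

Yes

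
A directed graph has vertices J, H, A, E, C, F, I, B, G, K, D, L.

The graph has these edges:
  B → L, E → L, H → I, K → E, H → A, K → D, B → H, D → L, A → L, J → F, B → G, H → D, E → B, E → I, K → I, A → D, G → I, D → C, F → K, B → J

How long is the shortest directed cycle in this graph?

5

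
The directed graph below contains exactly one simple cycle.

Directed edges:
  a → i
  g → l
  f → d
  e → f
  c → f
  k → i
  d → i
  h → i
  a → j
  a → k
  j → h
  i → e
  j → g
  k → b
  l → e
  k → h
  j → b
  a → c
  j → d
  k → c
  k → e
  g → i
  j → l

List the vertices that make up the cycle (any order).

d, e, f, i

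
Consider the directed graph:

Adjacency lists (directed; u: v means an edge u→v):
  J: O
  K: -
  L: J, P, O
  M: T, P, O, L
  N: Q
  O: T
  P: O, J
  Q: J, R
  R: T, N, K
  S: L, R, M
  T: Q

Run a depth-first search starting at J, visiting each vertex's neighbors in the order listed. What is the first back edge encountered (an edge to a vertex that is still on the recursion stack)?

Q→J

DFS from J (visiting each vertex's neighbors in the order listed); mark gray on enter, black on exit:
J gray
  O gray
    T gray
      Q gray
        Q→J: J is gray → back edge
First back edge: Q → J.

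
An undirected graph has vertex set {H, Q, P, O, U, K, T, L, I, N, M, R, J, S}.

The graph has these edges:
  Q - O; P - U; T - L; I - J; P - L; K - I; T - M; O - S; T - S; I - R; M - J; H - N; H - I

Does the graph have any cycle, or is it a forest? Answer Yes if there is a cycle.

DFS, tracking each vertex's parent; an edge to a visited non-parent vertex closes a cycle.
Start from H:
visit H (parent –)
  visit I (parent H)
    visit R (parent I)
      R–I: parent, skip
    visit J (parent I)
      visit M (parent J)
        visit T (parent M)
          visit L (parent T)
            L–T: parent, skip
            visit P (parent L)
              P–L: parent, skip
              visit U (parent P)
                U–P: parent, skip
          visit S (parent T)
            visit O (parent S)
              visit Q (parent O)
                Q–O: parent, skip
              O–S: parent, skip
            S–T: parent, skip
          T–M: parent, skip
        M–J: parent, skip
      J–I: parent, skip
    visit K (parent I)
      K–I: parent, skip
    I–H: parent, skip
  visit N (parent H)
    N–H: parent, skip
No non-parent visited neighbor found — the graph is a forest.

No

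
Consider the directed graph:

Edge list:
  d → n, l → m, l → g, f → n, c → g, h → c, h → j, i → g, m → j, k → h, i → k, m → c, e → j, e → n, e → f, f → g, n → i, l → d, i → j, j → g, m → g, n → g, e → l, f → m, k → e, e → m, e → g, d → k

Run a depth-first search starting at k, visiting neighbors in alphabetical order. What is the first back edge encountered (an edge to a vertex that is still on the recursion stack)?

i->k

DFS from k (visiting neighbors in alphabetical order); mark gray on enter, black on exit:
k gray
  e gray
    f gray
      g gray
      g black
      m gray
        c gray
          c→g: g black — skip
        c black
        m→g: g black — skip
        j gray
          j→g: g black — skip
        j black
      m black
      n gray
        n→g: g black — skip
        i gray
          i→g: g black — skip
          i→j: j black — skip
          i→k: k is gray → back edge
First back edge: i → k.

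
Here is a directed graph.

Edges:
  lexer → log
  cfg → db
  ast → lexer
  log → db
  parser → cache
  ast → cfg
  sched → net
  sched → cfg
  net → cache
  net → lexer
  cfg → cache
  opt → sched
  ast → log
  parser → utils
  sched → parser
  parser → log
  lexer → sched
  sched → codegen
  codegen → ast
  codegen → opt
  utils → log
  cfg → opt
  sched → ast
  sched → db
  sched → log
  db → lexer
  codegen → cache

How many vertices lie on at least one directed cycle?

A vertex is on a directed cycle iff it belongs to a strongly connected component of size ≥ 2 (or has a self-loop).
The vertices on cycles are {db, ast, cfg, log, net, opt, lexer, sched, utils, parser, codegen} — 11 in total.

11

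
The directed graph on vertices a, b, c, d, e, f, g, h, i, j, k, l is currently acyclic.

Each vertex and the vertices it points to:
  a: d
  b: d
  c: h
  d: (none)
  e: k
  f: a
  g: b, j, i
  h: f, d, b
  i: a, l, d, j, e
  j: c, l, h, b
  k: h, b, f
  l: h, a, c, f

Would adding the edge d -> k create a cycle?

Yes

Adding d→k creates a cycle iff k can already reach d.
Path from k: k → b → d.
So k → … → d → k is a cycle.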